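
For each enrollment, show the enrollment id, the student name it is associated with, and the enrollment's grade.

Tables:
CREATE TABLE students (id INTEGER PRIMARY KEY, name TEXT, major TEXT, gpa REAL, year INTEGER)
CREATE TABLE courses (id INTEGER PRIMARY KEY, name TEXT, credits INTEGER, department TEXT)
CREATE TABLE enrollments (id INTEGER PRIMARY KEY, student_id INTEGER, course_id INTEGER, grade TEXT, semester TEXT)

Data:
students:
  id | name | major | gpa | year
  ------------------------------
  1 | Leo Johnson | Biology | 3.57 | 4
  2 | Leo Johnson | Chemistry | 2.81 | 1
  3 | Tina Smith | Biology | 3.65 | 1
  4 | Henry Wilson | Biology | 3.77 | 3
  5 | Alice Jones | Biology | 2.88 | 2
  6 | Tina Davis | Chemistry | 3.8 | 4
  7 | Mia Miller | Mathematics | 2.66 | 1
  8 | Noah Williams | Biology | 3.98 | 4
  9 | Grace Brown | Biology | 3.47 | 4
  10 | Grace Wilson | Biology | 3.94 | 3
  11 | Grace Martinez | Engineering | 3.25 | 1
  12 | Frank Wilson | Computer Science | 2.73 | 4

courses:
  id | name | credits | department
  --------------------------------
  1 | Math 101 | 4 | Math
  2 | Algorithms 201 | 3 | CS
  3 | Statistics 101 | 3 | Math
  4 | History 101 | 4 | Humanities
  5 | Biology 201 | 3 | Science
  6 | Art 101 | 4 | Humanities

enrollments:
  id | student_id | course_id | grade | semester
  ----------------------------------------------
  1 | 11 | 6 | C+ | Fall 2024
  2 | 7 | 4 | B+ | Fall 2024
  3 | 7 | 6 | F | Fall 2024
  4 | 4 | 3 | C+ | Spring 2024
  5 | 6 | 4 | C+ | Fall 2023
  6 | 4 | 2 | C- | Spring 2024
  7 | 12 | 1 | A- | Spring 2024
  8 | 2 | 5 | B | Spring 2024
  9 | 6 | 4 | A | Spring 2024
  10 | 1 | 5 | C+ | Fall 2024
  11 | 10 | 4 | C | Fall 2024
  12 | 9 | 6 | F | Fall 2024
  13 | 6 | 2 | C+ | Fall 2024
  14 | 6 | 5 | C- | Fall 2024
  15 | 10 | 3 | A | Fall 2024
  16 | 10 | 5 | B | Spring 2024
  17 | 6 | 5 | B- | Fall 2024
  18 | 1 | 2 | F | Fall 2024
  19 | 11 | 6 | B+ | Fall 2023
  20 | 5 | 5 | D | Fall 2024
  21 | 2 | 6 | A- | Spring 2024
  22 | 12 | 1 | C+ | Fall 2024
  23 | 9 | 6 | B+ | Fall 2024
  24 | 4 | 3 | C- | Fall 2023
SELECT c.id, p.name AS student, c.grade FROM enrollments c JOIN students p ON c.student_id = p.id

Execution result:
id | student | grade
1 | Grace Martinez | C+
2 | Mia Miller | B+
3 | Mia Miller | F
4 | Henry Wilson | C+
5 | Tina Davis | C+
6 | Henry Wilson | C-
7 | Frank Wilson | A-
8 | Leo Johnson | B
9 | Tina Davis | A
10 | Leo Johnson | C+
11 | Grace Wilson | C
12 | Grace Brown | F
13 | Tina Davis | C+
14 | Tina Davis | C-
15 | Grace Wilson | A
16 | Grace Wilson | B
17 | Tina Davis | B-
18 | Leo Johnson | F
19 | Grace Martinez | B+
20 | Alice Jones | D
21 | Leo Johnson | A-
22 | Frank Wilson | C+
23 | Grace Brown | B+
24 | Henry Wilson | C-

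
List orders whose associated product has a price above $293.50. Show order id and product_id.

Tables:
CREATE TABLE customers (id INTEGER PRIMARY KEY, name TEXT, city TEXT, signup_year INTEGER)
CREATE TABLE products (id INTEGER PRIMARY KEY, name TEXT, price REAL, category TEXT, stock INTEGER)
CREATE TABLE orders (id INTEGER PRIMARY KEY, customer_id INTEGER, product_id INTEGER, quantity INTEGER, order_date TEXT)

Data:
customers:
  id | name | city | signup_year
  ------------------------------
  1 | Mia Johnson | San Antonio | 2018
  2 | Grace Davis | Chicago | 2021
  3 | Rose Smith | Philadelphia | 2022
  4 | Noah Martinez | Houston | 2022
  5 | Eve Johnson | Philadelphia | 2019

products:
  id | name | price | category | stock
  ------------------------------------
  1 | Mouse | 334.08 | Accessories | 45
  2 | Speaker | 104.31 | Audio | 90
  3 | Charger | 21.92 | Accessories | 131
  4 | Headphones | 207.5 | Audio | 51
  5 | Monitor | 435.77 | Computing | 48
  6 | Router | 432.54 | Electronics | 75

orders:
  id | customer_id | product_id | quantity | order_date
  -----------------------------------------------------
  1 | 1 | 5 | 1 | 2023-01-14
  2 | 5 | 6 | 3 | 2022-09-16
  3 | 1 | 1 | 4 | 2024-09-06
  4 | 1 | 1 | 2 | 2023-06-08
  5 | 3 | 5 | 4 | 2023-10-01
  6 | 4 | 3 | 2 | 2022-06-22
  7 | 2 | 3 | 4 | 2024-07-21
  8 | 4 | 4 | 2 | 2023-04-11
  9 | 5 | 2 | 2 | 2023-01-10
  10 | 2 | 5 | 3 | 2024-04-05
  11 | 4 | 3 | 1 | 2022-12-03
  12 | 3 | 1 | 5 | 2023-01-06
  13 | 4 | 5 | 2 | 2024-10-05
SELECT id, product_id FROM orders WHERE product_id IN (SELECT id FROM products WHERE price > 293.5)

Execution result:
id | product_id
1 | 5
2 | 6
3 | 1
4 | 1
5 | 5
10 | 5
12 | 1
13 | 5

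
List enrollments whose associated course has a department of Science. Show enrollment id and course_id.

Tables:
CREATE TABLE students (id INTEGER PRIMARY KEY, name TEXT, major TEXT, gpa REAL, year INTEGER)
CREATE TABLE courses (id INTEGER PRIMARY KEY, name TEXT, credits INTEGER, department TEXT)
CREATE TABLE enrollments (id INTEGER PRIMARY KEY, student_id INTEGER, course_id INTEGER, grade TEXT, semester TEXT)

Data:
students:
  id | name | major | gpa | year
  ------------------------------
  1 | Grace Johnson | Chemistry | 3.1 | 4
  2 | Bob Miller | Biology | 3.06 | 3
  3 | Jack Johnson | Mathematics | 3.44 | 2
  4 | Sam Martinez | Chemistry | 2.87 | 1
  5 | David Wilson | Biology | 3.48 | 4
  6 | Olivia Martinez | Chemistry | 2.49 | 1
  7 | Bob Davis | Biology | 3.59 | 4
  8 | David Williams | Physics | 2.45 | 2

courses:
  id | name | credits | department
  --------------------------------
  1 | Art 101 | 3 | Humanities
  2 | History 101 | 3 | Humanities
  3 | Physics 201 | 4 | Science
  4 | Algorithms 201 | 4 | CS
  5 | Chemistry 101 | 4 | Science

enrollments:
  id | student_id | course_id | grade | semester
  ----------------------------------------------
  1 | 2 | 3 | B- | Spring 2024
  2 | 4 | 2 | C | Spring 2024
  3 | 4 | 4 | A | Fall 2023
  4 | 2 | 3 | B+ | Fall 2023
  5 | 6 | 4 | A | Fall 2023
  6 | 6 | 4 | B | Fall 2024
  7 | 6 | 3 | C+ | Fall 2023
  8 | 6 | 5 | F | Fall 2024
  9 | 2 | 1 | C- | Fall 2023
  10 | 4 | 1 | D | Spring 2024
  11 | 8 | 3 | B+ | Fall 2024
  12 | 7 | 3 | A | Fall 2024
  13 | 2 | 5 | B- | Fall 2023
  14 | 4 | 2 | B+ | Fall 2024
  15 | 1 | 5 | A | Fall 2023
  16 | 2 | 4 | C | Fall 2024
SELECT id, course_id FROM enrollments WHERE course_id IN (SELECT id FROM courses WHERE department = 'Science')

Execution result:
id | course_id
1 | 3
4 | 3
7 | 3
8 | 5
11 | 3
12 | 3
13 | 5
15 | 5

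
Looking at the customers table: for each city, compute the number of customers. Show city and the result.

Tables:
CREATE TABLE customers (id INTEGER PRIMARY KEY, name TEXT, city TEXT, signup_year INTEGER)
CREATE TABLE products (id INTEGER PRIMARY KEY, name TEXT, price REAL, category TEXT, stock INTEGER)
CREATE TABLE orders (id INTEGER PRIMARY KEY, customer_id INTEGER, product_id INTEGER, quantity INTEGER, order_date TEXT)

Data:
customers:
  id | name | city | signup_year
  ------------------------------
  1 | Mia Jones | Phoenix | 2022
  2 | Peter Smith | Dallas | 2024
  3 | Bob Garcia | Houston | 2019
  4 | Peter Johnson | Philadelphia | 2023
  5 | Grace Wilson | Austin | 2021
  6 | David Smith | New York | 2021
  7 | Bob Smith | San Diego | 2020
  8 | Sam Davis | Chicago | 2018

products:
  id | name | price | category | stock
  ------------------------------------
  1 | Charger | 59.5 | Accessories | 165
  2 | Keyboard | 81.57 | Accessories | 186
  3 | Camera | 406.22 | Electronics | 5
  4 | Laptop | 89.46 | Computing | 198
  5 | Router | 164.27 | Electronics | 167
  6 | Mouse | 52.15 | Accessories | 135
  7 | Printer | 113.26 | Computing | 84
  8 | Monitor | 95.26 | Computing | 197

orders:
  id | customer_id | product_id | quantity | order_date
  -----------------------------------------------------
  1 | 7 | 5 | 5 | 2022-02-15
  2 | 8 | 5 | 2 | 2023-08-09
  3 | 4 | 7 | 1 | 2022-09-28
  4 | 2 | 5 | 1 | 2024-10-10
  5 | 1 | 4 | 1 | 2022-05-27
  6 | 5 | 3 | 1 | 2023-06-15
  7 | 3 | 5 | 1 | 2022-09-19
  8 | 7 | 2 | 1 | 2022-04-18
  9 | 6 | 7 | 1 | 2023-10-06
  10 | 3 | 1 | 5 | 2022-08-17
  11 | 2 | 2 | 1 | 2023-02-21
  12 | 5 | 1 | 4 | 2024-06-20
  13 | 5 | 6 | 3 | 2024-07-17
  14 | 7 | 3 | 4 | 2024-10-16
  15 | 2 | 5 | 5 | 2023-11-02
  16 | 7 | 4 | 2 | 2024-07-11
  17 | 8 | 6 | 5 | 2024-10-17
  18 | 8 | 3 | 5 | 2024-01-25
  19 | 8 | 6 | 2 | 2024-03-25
SELECT city, COUNT(*) AS n FROM customers GROUP BY city

Execution result:
city | n
Austin | 1
Chicago | 1
Dallas | 1
Houston | 1
New York | 1
Philadelphia | 1
Phoenix | 1
San Diego | 1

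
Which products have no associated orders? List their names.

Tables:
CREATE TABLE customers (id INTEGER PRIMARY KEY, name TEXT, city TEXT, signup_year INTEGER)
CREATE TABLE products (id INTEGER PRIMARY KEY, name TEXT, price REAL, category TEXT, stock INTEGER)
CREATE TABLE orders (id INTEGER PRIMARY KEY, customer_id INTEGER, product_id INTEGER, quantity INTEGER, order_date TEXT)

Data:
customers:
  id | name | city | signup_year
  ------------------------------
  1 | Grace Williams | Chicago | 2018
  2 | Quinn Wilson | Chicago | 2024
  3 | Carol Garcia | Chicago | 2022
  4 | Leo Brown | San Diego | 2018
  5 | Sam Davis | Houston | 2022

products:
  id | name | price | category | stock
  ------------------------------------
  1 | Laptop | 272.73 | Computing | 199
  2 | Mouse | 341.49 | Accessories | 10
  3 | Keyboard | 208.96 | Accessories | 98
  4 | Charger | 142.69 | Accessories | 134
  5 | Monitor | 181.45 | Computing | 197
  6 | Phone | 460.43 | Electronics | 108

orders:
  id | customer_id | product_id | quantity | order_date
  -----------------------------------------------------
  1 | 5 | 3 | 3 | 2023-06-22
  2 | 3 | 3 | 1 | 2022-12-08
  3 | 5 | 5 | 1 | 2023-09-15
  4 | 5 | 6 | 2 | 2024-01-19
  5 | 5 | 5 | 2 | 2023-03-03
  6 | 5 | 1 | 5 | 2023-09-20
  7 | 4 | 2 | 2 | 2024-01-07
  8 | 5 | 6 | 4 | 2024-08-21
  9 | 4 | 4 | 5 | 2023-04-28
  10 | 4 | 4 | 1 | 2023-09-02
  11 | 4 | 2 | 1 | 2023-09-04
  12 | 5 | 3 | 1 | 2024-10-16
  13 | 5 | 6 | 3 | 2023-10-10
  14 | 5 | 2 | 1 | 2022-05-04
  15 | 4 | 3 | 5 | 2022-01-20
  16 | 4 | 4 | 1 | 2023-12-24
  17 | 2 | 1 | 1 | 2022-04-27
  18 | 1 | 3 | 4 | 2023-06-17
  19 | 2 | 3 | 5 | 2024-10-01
SELECT p.name FROM products p LEFT JOIN orders c ON c.product_id = p.id WHERE c.id IS NULL

Execution result:
(no rows)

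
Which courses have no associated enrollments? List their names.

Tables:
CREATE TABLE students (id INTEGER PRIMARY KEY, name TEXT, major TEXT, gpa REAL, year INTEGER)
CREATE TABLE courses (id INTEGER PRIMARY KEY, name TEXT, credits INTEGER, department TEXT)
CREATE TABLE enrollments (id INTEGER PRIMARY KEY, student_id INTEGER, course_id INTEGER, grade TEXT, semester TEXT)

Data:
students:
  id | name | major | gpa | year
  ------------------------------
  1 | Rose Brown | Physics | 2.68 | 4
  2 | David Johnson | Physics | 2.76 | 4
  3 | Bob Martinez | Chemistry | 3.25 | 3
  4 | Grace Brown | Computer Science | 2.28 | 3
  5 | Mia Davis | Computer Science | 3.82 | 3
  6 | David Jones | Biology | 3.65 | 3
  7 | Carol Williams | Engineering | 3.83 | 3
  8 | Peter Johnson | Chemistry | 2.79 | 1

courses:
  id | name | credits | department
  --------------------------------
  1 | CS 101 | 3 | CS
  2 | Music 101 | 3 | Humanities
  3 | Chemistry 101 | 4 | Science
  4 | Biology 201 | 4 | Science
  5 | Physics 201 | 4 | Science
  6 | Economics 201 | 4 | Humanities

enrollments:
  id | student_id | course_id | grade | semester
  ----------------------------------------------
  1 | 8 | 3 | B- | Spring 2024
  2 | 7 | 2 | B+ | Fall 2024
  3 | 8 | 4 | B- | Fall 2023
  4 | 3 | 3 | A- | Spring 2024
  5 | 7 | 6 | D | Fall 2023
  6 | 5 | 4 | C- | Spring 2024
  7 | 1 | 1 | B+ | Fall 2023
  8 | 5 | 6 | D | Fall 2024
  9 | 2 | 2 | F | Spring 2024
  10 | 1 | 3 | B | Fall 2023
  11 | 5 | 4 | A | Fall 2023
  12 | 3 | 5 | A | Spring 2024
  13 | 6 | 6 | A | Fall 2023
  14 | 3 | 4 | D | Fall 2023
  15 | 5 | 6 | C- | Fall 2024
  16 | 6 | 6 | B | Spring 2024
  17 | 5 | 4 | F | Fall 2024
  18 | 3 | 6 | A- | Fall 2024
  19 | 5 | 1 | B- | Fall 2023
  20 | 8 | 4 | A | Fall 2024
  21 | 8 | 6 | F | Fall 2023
SELECT p.name FROM courses p LEFT JOIN enrollments c ON c.course_id = p.id WHERE c.id IS NULL

Execution result:
(no rows)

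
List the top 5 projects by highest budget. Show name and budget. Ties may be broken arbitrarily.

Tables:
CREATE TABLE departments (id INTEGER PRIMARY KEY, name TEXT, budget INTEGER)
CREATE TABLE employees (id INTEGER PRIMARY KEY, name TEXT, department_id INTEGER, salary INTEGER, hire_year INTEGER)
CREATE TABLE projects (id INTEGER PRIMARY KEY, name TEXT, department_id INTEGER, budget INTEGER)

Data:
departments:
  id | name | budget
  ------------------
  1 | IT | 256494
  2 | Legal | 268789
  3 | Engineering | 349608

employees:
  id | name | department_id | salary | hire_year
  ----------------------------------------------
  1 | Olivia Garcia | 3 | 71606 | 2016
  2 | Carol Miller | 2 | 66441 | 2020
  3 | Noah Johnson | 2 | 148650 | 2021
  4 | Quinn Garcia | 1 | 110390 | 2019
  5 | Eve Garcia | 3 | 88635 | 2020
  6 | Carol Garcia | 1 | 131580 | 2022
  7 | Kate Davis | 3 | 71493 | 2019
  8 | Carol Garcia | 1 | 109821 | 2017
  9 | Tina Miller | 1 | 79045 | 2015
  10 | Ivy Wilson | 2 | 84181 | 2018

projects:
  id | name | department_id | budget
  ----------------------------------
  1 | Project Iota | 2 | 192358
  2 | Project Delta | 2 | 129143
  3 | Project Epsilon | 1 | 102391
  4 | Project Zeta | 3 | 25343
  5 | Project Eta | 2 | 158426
SELECT name, budget FROM projects ORDER BY budget DESC LIMIT 5

Execution result:
name | budget
Project Iota | 192358
Project Eta | 158426
Project Delta | 129143
Project Epsilon | 102391
Project Zeta | 25343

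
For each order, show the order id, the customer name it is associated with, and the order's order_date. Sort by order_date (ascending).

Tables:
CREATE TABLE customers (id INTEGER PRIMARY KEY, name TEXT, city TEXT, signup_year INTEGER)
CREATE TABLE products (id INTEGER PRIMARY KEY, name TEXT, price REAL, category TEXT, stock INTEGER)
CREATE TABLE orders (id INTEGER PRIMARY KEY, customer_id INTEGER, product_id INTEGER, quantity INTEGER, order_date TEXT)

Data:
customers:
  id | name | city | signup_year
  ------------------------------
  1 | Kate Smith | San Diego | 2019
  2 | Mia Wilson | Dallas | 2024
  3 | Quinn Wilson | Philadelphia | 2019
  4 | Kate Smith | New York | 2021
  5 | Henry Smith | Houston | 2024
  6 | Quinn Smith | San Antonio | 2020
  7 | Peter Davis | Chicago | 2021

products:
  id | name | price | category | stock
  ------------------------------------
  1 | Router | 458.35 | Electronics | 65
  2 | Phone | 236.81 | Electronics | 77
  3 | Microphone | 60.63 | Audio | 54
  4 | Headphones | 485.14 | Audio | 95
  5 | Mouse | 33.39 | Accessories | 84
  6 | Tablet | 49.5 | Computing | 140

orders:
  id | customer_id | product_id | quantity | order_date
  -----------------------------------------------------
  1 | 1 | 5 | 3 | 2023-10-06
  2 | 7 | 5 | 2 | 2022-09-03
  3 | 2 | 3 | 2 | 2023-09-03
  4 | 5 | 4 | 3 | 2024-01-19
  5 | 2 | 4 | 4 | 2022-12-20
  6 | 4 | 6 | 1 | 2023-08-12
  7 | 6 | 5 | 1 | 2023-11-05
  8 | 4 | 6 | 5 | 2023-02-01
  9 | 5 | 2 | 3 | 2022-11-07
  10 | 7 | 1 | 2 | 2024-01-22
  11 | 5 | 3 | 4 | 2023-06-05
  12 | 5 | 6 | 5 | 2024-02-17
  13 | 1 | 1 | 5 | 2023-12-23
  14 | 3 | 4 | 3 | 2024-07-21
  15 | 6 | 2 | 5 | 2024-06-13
SELECT c.id, p.name AS customer, c.order_date FROM orders c JOIN customers p ON c.customer_id = p.id ORDER BY c.order_date ASC

Execution result:
id | customer | order_date
2 | Peter Davis | 2022-09-03
9 | Henry Smith | 2022-11-07
5 | Mia Wilson | 2022-12-20
8 | Kate Smith | 2023-02-01
11 | Henry Smith | 2023-06-05
6 | Kate Smith | 2023-08-12
3 | Mia Wilson | 2023-09-03
1 | Kate Smith | 2023-10-06
7 | Quinn Smith | 2023-11-05
13 | Kate Smith | 2023-12-23
4 | Henry Smith | 2024-01-19
10 | Peter Davis | 2024-01-22
12 | Henry Smith | 2024-02-17
15 | Quinn Smith | 2024-06-13
14 | Quinn Wilson | 2024-07-21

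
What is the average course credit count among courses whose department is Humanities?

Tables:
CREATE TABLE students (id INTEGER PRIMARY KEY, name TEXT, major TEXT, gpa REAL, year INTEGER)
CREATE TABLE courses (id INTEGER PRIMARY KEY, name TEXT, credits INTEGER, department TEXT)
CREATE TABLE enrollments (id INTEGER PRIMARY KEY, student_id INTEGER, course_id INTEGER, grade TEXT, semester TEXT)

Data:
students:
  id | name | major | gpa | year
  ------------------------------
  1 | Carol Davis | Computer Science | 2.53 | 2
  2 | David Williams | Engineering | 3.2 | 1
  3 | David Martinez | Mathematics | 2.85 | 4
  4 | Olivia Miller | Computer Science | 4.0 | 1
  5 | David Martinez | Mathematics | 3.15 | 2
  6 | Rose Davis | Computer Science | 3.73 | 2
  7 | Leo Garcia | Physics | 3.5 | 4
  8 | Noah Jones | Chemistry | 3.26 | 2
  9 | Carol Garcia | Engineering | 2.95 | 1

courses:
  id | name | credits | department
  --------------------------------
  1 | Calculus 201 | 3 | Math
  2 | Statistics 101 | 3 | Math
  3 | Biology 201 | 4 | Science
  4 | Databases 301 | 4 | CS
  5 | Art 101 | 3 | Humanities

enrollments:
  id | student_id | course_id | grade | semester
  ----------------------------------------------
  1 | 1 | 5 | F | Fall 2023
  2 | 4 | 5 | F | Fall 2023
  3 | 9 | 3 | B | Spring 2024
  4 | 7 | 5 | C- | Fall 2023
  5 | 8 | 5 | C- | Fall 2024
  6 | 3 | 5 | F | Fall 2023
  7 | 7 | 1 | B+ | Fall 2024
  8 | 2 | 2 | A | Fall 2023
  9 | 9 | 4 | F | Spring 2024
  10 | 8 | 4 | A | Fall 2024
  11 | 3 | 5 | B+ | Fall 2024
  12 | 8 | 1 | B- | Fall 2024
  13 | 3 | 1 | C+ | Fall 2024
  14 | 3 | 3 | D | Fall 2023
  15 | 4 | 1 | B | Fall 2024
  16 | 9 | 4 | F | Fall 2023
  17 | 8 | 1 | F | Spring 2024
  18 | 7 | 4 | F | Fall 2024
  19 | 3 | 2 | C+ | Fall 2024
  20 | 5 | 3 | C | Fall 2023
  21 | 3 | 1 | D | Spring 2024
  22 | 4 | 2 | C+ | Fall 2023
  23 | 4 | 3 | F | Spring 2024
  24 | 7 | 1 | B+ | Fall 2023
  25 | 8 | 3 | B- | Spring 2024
SELECT AVG(credits) FROM courses WHERE department = 'Humanities'

Execution result:
3.00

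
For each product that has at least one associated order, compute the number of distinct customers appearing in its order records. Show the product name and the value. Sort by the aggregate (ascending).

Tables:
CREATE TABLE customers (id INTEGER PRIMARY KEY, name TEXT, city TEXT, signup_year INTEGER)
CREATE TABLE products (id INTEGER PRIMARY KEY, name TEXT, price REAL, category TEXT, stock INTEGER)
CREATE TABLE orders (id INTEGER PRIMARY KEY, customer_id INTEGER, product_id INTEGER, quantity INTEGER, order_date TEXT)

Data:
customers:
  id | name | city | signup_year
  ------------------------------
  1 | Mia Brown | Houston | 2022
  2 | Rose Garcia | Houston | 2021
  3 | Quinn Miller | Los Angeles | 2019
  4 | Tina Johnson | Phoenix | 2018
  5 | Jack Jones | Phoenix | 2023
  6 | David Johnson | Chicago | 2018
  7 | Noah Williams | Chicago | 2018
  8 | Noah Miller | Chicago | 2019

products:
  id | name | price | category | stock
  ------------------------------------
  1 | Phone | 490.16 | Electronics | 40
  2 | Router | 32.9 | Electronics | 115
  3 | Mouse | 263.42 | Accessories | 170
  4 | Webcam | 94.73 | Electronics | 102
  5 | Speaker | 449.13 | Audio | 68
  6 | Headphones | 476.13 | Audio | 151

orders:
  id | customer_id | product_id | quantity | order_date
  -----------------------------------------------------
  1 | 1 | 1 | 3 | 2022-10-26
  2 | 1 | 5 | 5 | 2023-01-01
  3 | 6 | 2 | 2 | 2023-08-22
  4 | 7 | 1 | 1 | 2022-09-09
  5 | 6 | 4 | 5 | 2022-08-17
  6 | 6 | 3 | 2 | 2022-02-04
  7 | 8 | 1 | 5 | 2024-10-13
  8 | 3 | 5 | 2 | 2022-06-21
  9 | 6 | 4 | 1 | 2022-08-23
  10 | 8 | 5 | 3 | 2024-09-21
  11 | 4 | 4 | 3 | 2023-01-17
SELECT p.name, COUNT(DISTINCT c.customer_id) AS distinct_customer_count FROM orders c JOIN products p ON c.product_id = p.id GROUP BY p.id, p.name ORDER BY distinct_customer_count ASC

Execution result:
name | distinct_customer_count
Router | 1
Mouse | 1
Webcam | 2
Phone | 3
Speaker | 3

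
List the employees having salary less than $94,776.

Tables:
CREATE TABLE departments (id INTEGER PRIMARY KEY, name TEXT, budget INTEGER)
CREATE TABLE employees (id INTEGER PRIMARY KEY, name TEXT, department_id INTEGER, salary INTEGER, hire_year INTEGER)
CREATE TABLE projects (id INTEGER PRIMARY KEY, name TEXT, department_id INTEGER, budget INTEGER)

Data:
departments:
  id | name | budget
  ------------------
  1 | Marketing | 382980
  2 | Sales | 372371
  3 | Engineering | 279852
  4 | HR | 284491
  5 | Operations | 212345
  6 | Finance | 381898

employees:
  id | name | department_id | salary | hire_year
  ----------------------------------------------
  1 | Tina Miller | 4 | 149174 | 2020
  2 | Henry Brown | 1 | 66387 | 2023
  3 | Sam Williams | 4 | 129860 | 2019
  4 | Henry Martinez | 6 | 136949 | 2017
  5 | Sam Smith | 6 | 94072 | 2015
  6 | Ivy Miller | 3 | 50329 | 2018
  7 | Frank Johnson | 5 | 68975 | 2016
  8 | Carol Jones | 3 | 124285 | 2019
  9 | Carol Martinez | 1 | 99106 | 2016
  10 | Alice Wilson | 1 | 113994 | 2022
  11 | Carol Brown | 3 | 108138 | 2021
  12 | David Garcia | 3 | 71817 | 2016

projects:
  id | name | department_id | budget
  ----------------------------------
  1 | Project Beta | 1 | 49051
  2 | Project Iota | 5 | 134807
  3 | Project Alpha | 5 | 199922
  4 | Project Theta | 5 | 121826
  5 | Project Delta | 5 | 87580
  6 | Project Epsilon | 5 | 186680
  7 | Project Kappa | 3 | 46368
SELECT name, salary FROM employees WHERE salary < 94776

Execution result:
name | salary
Henry Brown | 66387
Sam Smith | 94072
Ivy Miller | 50329
Frank Johnson | 68975
David Garcia | 71817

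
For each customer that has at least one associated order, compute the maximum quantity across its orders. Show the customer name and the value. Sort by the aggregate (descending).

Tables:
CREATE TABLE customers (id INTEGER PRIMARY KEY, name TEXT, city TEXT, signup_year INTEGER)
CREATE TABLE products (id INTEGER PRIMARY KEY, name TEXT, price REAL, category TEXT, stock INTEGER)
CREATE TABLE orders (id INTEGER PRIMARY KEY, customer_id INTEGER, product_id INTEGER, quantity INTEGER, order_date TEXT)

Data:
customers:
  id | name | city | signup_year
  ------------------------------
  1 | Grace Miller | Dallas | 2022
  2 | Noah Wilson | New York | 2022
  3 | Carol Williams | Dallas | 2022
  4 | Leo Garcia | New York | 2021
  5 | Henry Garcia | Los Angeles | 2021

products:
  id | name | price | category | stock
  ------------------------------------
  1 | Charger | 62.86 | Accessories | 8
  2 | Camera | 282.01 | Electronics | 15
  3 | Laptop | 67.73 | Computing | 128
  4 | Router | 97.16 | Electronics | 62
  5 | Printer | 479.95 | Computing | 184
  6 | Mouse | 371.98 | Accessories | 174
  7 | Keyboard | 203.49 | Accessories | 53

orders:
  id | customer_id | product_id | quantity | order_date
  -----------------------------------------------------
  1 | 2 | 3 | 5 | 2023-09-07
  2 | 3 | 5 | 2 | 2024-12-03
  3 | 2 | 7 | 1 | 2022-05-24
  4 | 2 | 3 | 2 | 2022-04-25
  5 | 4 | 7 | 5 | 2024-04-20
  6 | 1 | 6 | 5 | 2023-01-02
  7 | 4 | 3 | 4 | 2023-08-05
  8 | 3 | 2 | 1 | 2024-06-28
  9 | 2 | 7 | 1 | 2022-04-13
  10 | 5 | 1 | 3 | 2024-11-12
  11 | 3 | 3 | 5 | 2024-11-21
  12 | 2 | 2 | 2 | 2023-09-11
SELECT p.name, MAX(c.quantity) AS max_quantity FROM orders c JOIN customers p ON c.customer_id = p.id GROUP BY p.id, p.name ORDER BY max_quantity DESC

Execution result:
name | max_quantity
Grace Miller | 5
Noah Wilson | 5
Carol Williams | 5
Leo Garcia | 5
Henry Garcia | 3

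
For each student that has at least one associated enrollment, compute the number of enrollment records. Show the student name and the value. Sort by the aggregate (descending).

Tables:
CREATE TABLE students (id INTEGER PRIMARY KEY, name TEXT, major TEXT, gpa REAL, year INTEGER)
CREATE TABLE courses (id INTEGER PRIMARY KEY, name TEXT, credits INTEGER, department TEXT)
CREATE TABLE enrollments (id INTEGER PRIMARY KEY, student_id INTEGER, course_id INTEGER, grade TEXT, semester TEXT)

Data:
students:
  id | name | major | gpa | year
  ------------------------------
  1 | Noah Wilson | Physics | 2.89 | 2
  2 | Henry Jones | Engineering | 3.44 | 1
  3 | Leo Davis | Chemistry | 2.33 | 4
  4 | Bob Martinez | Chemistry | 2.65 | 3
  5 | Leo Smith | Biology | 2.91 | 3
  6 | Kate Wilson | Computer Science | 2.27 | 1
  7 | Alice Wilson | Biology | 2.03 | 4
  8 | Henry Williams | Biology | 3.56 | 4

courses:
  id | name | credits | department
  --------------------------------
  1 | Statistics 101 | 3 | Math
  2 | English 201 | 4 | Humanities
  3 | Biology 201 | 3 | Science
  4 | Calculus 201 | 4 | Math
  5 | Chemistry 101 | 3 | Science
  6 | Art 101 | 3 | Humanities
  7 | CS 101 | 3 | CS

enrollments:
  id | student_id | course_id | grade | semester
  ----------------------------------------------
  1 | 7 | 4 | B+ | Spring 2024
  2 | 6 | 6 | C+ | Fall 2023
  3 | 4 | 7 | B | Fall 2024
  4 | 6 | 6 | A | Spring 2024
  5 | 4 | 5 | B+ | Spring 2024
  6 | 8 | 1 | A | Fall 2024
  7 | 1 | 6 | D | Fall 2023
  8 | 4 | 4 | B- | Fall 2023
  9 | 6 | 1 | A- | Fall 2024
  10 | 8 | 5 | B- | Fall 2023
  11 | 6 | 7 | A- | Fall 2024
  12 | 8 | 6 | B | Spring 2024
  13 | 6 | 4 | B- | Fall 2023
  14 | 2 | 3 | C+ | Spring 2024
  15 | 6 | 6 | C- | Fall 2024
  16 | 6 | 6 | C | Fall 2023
SELECT p.name, COUNT(*) AS n FROM enrollments c JOIN students p ON c.student_id = p.id GROUP BY p.id, p.name ORDER BY n DESC

Execution result:
name | n
Kate Wilson | 7
Bob Martinez | 3
Henry Williams | 3
Noah Wilson | 1
Henry Jones | 1
Alice Wilson | 1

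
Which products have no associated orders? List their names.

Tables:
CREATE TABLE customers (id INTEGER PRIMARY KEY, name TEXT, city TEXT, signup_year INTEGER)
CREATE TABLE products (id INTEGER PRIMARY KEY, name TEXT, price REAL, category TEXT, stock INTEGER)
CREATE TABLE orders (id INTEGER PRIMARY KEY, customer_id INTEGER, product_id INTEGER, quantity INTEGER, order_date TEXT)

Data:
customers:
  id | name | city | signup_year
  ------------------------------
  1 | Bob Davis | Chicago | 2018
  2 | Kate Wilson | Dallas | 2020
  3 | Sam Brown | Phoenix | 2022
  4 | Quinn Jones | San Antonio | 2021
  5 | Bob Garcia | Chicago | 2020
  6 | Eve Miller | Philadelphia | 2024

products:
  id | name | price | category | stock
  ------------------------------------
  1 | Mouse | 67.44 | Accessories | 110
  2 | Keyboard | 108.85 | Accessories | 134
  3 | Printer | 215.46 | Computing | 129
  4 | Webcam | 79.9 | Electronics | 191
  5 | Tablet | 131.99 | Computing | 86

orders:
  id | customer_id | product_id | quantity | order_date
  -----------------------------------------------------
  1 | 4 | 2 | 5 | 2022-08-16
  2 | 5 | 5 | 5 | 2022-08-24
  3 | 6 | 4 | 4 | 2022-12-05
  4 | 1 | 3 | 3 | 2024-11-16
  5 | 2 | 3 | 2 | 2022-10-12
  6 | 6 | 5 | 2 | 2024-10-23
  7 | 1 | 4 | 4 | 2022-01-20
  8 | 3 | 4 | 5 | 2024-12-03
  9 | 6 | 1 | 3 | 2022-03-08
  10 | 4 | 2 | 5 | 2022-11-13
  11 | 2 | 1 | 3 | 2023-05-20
SELECT p.name FROM products p LEFT JOIN orders c ON c.product_id = p.id WHERE c.id IS NULL

Execution result:
(no rows)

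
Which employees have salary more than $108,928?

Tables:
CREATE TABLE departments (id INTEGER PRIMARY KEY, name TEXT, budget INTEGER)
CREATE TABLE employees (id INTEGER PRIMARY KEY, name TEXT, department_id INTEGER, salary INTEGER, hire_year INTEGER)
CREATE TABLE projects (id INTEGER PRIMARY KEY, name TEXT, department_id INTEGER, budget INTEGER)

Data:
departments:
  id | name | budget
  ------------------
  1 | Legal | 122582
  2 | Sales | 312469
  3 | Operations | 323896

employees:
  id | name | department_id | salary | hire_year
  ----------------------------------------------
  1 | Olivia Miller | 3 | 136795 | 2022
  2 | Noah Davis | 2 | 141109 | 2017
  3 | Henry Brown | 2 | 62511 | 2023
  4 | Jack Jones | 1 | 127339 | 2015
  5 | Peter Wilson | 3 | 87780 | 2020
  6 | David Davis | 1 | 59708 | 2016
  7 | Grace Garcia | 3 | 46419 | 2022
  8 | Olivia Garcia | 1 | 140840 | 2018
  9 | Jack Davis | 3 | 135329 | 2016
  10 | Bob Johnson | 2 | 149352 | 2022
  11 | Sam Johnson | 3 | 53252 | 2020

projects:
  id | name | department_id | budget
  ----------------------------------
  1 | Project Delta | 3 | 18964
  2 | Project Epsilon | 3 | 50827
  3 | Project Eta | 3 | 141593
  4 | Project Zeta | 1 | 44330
SELECT name, salary FROM employees WHERE salary > 108928

Execution result:
name | salary
Olivia Miller | 136795
Noah Davis | 141109
Jack Jones | 127339
Olivia Garcia | 140840
Jack Davis | 135329
Bob Johnson | 149352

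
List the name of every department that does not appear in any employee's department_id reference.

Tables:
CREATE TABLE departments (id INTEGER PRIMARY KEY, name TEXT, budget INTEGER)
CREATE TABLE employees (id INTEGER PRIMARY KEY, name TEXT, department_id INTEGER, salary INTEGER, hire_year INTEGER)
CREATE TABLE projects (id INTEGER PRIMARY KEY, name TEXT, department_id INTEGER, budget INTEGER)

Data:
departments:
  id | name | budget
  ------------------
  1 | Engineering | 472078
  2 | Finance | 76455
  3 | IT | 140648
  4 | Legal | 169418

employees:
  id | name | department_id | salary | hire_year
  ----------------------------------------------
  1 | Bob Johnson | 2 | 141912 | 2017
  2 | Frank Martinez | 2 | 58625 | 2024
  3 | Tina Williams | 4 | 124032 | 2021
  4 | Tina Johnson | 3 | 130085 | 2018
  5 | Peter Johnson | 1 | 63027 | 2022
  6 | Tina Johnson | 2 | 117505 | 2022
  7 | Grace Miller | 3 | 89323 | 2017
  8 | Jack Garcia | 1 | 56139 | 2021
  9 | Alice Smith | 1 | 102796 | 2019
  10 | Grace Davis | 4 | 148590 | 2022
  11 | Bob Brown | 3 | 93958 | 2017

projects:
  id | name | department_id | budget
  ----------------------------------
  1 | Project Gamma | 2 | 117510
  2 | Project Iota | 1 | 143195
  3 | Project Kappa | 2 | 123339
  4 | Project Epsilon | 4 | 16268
SELECT p.name FROM departments p LEFT JOIN employees c ON c.department_id = p.id WHERE c.id IS NULL

Execution result:
(no rows)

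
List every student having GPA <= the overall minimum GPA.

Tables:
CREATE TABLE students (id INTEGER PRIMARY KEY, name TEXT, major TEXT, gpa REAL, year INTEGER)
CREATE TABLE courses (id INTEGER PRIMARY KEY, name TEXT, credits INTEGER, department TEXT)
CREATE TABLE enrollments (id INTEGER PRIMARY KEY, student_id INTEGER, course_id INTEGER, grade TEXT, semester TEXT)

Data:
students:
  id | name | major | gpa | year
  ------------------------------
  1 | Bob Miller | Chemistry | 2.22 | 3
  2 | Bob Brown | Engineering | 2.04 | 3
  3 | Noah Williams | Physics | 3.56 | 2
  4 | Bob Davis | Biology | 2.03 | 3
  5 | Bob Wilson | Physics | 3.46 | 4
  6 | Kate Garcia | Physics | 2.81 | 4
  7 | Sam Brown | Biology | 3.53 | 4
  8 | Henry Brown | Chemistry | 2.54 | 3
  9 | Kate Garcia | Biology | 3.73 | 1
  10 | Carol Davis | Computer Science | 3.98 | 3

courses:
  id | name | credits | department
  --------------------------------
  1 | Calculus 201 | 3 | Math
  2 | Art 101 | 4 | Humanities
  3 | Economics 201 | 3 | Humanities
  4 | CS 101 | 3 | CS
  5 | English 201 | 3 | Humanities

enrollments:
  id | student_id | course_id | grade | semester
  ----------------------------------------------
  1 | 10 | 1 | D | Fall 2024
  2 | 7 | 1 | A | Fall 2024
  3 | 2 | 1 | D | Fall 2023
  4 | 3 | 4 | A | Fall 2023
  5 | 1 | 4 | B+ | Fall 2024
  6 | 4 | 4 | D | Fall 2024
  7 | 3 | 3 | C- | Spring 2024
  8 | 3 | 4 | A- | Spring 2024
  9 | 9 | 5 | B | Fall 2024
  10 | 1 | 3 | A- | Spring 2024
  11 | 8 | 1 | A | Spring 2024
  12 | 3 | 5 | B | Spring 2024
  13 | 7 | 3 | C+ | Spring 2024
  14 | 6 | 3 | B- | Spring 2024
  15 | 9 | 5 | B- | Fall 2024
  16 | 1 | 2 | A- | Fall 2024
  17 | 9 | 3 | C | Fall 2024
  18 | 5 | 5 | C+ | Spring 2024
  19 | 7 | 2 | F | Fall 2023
SELECT name, gpa FROM students WHERE gpa <= (SELECT MIN(gpa) FROM students)

Execution result:
name | gpa
Bob Davis | 2.03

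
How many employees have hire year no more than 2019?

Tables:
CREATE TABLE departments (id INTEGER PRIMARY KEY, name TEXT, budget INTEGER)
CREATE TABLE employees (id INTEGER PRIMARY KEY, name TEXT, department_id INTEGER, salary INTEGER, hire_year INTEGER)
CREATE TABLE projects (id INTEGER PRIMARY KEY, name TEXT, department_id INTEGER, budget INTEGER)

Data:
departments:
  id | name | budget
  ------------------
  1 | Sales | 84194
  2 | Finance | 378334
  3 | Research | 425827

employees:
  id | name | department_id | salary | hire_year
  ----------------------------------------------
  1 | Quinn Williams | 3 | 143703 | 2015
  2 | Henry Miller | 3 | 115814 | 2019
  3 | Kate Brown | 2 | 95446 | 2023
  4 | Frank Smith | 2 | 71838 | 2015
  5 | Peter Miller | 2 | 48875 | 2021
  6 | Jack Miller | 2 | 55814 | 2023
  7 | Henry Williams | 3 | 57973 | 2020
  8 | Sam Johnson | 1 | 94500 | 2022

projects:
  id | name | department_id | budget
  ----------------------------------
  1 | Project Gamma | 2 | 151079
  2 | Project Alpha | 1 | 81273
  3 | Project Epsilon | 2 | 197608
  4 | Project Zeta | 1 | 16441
SELECT COUNT(*) FROM employees WHERE hire_year <= 2019

Execution result:
3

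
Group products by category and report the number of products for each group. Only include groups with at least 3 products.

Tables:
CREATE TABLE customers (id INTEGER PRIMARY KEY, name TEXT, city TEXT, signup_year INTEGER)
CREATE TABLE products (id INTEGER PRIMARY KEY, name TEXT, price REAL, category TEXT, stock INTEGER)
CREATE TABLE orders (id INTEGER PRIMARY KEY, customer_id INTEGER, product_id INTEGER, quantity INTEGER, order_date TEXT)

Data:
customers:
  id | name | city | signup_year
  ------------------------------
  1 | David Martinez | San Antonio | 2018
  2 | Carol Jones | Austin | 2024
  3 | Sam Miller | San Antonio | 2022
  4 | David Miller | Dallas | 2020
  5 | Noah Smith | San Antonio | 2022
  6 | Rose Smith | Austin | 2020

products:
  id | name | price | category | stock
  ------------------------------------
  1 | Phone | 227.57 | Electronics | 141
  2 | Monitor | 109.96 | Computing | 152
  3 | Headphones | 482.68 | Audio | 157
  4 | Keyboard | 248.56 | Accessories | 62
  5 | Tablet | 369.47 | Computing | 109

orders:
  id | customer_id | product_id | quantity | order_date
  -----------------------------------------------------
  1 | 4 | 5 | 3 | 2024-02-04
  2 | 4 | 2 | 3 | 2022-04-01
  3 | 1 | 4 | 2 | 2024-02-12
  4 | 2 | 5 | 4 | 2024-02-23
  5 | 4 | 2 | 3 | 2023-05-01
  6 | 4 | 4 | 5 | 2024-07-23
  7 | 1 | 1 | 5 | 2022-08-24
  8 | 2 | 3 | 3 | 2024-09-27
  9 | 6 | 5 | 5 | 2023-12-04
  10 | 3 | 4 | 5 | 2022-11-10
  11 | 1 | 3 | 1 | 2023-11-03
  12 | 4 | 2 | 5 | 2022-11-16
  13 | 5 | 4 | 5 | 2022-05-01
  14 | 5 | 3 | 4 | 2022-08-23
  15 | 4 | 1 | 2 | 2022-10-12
SELECT category, COUNT(*) AS n FROM products GROUP BY category HAVING COUNT(*) >= 3

Execution result:
(no rows)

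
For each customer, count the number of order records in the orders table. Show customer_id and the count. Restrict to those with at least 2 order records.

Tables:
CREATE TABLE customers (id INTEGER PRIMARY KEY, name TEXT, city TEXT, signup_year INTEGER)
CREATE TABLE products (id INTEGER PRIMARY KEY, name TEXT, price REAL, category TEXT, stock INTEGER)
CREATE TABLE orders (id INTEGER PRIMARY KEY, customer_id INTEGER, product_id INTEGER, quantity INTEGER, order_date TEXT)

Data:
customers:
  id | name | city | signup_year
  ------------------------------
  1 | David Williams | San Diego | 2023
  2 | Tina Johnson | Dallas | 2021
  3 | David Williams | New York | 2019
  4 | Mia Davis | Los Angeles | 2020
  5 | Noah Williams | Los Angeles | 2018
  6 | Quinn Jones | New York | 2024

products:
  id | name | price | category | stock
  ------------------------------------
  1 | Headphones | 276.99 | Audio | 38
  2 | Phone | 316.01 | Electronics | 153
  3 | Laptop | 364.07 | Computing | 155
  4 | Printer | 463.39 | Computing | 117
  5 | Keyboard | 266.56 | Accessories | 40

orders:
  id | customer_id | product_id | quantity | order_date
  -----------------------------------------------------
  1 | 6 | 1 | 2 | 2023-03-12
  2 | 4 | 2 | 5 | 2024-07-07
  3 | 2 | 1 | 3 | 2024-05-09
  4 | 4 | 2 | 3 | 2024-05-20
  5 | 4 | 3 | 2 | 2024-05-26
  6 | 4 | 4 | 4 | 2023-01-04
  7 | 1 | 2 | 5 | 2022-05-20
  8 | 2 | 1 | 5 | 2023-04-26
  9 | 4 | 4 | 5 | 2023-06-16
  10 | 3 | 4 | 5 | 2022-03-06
SELECT customer_id, COUNT(*) AS order_count FROM orders GROUP BY customer_id HAVING COUNT(*) >= 2

Execution result:
customer_id | order_count
2 | 2
4 | 5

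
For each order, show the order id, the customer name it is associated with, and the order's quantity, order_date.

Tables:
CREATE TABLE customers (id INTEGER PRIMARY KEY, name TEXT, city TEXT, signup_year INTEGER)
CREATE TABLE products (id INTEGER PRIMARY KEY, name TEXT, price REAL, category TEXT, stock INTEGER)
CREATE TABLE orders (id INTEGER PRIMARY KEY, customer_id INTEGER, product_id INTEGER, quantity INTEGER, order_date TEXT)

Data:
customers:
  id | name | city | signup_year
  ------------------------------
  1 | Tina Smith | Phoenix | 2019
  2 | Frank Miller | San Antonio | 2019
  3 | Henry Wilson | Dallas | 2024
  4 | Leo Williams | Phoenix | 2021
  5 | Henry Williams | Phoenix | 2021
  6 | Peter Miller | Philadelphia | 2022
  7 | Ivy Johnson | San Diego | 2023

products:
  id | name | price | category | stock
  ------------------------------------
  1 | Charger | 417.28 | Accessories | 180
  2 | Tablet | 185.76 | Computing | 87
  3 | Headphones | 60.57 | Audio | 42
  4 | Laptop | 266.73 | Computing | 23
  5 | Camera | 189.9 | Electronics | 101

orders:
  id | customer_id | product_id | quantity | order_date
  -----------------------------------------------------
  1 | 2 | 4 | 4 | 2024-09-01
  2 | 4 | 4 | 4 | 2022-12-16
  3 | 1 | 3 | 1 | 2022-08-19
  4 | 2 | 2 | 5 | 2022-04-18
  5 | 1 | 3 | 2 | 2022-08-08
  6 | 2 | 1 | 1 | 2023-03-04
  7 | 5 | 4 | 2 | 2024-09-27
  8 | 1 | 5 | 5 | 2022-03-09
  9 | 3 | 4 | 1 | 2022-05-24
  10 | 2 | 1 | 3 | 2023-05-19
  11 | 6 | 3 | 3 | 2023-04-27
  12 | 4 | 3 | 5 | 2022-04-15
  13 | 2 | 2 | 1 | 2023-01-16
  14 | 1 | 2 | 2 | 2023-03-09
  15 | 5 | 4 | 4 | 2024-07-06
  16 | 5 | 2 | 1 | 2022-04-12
SELECT c.id, p.name AS customer, c.quantity, c.order_date FROM orders c JOIN customers p ON c.customer_id = p.id

Execution result:
id | customer | quantity | order_date
1 | Frank Miller | 4 | 2024-09-01
2 | Leo Williams | 4 | 2022-12-16
3 | Tina Smith | 1 | 2022-08-19
4 | Frank Miller | 5 | 2022-04-18
5 | Tina Smith | 2 | 2022-08-08
6 | Frank Miller | 1 | 2023-03-04
7 | Henry Williams | 2 | 2024-09-27
8 | Tina Smith | 5 | 2022-03-09
9 | Henry Wilson | 1 | 2022-05-24
10 | Frank Miller | 3 | 2023-05-19
11 | Peter Miller | 3 | 2023-04-27
12 | Leo Williams | 5 | 2022-04-15
13 | Frank Miller | 1 | 2023-01-16
14 | Tina Smith | 2 | 2023-03-09
15 | Henry Williams | 4 | 2024-07-06
16 | Henry Williams | 1 | 2022-04-12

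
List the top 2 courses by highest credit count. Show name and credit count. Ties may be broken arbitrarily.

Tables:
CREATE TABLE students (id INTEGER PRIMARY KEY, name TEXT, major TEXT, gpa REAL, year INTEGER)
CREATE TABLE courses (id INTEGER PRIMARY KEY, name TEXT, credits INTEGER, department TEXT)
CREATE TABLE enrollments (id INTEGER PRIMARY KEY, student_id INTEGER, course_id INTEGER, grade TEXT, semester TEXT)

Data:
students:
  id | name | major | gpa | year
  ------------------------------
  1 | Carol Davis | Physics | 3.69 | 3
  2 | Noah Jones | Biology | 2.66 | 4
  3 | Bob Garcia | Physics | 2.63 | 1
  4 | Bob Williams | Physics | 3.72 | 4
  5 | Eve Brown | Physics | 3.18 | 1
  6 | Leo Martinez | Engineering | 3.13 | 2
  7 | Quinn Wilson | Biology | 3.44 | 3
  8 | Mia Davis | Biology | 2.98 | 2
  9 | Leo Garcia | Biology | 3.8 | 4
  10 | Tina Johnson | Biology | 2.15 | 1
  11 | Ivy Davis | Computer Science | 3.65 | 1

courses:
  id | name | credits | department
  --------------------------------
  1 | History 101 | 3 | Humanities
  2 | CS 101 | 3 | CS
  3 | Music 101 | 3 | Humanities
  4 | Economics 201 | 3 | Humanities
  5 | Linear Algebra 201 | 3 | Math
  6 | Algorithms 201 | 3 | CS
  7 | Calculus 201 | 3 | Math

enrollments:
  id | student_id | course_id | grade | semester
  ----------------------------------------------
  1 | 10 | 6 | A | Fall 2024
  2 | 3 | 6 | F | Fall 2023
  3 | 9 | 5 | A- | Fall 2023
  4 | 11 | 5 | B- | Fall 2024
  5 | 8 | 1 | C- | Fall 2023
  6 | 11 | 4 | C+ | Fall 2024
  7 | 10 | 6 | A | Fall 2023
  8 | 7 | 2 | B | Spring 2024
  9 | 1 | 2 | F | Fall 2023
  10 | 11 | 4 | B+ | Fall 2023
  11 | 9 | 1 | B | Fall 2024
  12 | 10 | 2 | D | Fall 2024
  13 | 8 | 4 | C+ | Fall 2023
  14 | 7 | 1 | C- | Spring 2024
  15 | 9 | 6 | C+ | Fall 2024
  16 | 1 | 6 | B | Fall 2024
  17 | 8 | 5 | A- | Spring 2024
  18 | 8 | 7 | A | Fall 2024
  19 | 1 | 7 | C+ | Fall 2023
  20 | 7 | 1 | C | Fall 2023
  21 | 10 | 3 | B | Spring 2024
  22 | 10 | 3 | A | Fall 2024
SELECT name, credits FROM courses ORDER BY credits DESC LIMIT 2

Execution result:
name | credits
History 101 | 3
CS 101 | 3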